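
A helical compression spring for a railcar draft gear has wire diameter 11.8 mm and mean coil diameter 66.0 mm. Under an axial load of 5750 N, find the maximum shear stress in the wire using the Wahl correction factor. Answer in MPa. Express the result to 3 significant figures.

Spring index C = D/d = 66.0/11.8 = 5.5932
K_W = (4C−1)/(4C−4) + 0.615/C = 21.373/18.373 + 0.1100 = 1.2732
τ₀ = 8FD/(πd³) = 8·5750·66.0/(π·11.8³) = 3.036e+06/5161.7 = 588.17 MPa
τ_max = K·τ₀ = 1.2732 × 588.17 = 748.89 MPa

749 MPa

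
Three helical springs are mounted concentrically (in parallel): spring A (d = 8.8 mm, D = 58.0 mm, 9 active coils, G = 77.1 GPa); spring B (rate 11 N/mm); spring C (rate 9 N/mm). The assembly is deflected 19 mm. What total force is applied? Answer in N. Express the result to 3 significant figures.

k_A = Gd⁴/(8D³N_a) = (77.1×10³)(8.8⁴)/(8·58.0³·9) = 32.913 N/mm
Parallel: k_eq = 32.913 + 11 + 9 = 52.913 N/mm
F = k_eq·δ = 52.913·19 = 1005.3 N

1010 N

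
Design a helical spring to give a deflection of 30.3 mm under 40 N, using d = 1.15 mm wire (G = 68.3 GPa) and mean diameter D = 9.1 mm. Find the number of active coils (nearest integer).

15

Required rate k = F/δ = 40/30.3 = 1.3201 N/mm
N_a = Gd⁴/(8D³k) = (68.3×10³ × 1.15⁴)/(8 × 9.1³ × 1.3201)
    = 119457 / 7958.51 = 15.01 → 15 coils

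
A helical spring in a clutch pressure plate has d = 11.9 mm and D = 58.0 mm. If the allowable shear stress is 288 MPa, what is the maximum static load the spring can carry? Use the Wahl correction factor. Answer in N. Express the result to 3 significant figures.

2490 N

C = D/d = 58.0/11.9 = 4.8739
K_W = (4C−1)/(4C−4) + 0.615/C = 18.496/15.496 + 0.1262 = 1.3198
τ_max = K·8FD/(πd³) → F_max = τ_allow·πd³/(8DK)
F_max = 288·π·11.9³/(8·58.0·1.3198) = 1.5247e+06/612.38 = 2489.8 N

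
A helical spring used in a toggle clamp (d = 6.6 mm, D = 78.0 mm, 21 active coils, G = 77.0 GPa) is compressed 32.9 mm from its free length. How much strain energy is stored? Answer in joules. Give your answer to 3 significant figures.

k = Gd⁴/(8D³N_a) = (77.0×10³)(6.6⁴)/(8·78.0³·21) = 1.8326 N/mm
U = ½kδ² = 0.5 × 1.8326 × 32.9² = 991.83 N·mm = 0.99183 J

0.992 J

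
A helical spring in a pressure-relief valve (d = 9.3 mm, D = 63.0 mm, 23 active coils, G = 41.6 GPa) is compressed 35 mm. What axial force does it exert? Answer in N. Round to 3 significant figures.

k = Gd⁴/(8D³N_a) = (41.6×10³)(9.3⁴)/(8·63.0³·23) = 6.7637 N/mm
F = k·δ = 6.7637 × 35 = 236.73 N

237 N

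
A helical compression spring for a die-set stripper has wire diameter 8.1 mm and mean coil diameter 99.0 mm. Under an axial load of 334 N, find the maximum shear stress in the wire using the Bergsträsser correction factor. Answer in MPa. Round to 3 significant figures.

176 MPa

Spring index C = D/d = 99.0/8.1 = 12.2222
K_B = (4C+2)/(4C−3) = 50.889/45.889 = 1.1090
τ₀ = 8FD/(πd³) = 8·334·99.0/(π·8.1³) = 264528/1669.6 = 158.44 MPa
τ_max = K·τ₀ = 1.1090 × 158.44 = 175.7 MPa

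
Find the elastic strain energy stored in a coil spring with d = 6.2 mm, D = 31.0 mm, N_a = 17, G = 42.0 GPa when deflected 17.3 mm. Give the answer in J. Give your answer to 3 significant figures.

k = Gd⁴/(8D³N_a) = (42.0×10³)(6.2⁴)/(8·31.0³·17) = 15.318 N/mm
U = ½kδ² = 0.5 × 15.318 × 17.3² = 2292.2 N·mm = 2.2922 J

2.29 J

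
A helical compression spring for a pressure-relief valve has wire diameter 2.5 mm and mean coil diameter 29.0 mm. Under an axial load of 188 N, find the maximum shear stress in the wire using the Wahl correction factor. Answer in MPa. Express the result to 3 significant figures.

999 MPa

Spring index C = D/d = 29.0/2.5 = 11.6000
K_W = (4C−1)/(4C−4) + 0.615/C = 45.400/42.400 + 0.0530 = 1.1238
τ₀ = 8FD/(πd³) = 8·188·29.0/(π·2.5³) = 43616/49.087 = 888.54 MPa
τ_max = K·τ₀ = 1.1238 × 888.54 = 998.51 MPa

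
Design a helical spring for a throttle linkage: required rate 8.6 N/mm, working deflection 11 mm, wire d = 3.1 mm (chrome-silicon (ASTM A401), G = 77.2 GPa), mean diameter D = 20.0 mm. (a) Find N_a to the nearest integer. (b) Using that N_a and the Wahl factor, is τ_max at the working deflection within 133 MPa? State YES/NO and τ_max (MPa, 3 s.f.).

N_a = Gd⁴/(8D³k) = (77.2×10³)(3.1⁴)/(8·20.0³·8.6) = 12.95 → N_a = 13
Actual rate k = Gd⁴/(8D³·13) = 8.5692 N/mm
Working load F = kδ = 8.5692·11 = 94.261 N
C = 20.0/3.1 = 6.4516; K_W = (4C−1)/(4C−4)+0.615/C = 1.2329
τ_max = K_W·8FD/(πd³) = 1.2329·161.15 = 198.68 MPa
τ_max > 133 MPa → exceeds allowable

(a) 13 coils; (b) NO, τ_max = 199 MPa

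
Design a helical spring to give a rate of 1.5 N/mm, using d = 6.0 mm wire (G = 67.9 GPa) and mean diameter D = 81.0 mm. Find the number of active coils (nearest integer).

14

N_a = Gd⁴/(8D³k) = (67.9×10³ × 6.0⁴)/(8 × 81.0³ × 1.5)
    = 8.79984e+07 / 6.37729e+06 = 13.8 → 14 coils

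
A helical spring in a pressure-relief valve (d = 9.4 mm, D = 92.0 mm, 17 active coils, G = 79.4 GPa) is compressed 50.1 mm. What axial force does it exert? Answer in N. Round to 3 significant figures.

k = Gd⁴/(8D³N_a) = (79.4×10³)(9.4⁴)/(8·92.0³·17) = 5.8537 N/mm
F = k·δ = 5.8537 × 50.1 = 293.27 N

293 N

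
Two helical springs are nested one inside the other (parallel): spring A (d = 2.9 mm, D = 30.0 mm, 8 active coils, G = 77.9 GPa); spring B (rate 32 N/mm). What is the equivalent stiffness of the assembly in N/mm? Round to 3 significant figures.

35.2 N/mm

k_A = Gd⁴/(8D³N_a) = (77.9×10³)(2.9⁴)/(8·30.0³·8) = 3.1885 N/mm
Parallel: k_eq = 3.1885 + 32 = 35.188 N/mm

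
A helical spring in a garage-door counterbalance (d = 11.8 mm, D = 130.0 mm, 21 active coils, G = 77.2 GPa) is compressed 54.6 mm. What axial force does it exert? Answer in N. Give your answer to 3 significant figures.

221 N

k = Gd⁴/(8D³N_a) = (77.2×10³)(11.8⁴)/(8·130.0³·21) = 4.0551 N/mm
F = k·δ = 4.0551 × 54.6 = 221.41 N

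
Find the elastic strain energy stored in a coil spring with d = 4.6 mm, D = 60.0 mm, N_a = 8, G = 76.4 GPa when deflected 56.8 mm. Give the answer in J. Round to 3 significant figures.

3.99 J

k = Gd⁴/(8D³N_a) = (76.4×10³)(4.6⁴)/(8·60.0³·8) = 2.4745 N/mm
U = ½kδ² = 0.5 × 2.4745 × 56.8² = 3991.7 N·mm = 3.9917 J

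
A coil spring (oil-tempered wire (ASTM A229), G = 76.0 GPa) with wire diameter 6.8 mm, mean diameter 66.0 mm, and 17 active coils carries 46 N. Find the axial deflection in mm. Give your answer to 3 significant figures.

11.1 mm

k = Gd⁴/(8D³N_a) = (76.0×10³)(6.8⁴)/(8·66.0³·17) = 4.156 N/mm
δ = F/k = 46 / 4.156 = 11.068 mm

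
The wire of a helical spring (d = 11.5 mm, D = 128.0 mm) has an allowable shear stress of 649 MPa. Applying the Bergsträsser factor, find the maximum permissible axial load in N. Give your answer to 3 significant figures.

2700 N

C = D/d = 128.0/11.5 = 11.1304
K_B = (4C+2)/(4C−3) = 46.522/41.522 = 1.1204
τ_max = K·8FD/(πd³) → F_max = τ_allow·πd³/(8DK)
F_max = 649·π·11.5³/(8·128.0·1.1204) = 3.1009e+06/1147.3 = 2702.8 N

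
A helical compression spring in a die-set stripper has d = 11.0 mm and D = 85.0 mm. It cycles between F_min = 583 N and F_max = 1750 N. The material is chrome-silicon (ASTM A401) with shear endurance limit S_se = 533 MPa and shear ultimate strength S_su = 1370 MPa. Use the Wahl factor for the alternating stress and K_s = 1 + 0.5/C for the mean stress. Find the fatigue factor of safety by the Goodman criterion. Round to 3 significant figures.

C = D/d = 85.0/11.0 = 7.7273; K_W = (4C−1)/(4C−4)+0.615/C = 1.1911; K_s = 1+0.5/C = 1.0647
F_a = (F_max−F_min)/2 = 583.5 N; F_m = (F_max+F_min)/2 = 1166.5 N
τ_a = K_W·8F_aD/(πd³) = 1.1911 × 94.89 = 113.02 MPa
τ_m = K_s·8F_mD/(πd³) = 1.0647 × 189.7 = 201.97 MPa
Goodman: 1/n_f = τ_a/S_se + τ_m/S_su = 113.02/533 + 201.97/1370 = 0.21205 + 0.14743 = 0.35947
n_f = 1/0.35947 = 2.782

2.78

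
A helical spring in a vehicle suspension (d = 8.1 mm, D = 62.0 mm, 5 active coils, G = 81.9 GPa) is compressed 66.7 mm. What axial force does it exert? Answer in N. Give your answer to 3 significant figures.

2470 N

k = Gd⁴/(8D³N_a) = (81.9×10³)(8.1⁴)/(8·62.0³·5) = 36.982 N/mm
F = k·δ = 36.982 × 66.7 = 2466.7 N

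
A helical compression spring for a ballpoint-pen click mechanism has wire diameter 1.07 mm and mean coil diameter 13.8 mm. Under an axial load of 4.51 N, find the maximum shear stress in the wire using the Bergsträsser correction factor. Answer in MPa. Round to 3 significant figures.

143 MPa

Spring index C = D/d = 13.8/1.07 = 12.8972
K_B = (4C+2)/(4C−3) = 53.589/48.589 = 1.1029
τ₀ = 8FD/(πd³) = 8·4.51·13.8/(π·1.07³) = 497.904/3.8486 = 129.37 MPa
τ_max = K·τ₀ = 1.1029 × 129.37 = 142.69 MPa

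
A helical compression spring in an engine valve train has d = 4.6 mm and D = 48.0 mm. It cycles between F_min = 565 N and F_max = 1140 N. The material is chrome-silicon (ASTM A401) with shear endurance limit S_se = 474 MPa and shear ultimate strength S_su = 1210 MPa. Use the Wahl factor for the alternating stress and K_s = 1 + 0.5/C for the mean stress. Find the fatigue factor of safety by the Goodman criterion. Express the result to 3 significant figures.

C = D/d = 48.0/4.6 = 10.4348; K_W = (4C−1)/(4C−4)+0.615/C = 1.1384; K_s = 1+0.5/C = 1.0479
F_a = (F_max−F_min)/2 = 287.5 N; F_m = (F_max+F_min)/2 = 852.5 N
τ_a = K_W·8F_aD/(πd³) = 1.1384 × 361.03 = 411.01 MPa
τ_m = K_s·8F_mD/(πd³) = 1.0479 × 1070.5 = 1121.8 MPa
Goodman: 1/n_f = τ_a/S_se + τ_m/S_su = 411.01/474 + 1121.8/1210 = 0.86711 + 0.92714 = 1.7942
n_f = 1/1.7942 = 0.5573

0.557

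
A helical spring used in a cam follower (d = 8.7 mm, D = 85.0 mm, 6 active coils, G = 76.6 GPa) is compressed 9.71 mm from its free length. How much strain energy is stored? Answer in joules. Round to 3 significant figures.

0.702 J

k = Gd⁴/(8D³N_a) = (76.6×10³)(8.7⁴)/(8·85.0³·6) = 14.887 N/mm
U = ½kδ² = 0.5 × 14.887 × 9.71² = 701.8 N·mm = 0.7018 J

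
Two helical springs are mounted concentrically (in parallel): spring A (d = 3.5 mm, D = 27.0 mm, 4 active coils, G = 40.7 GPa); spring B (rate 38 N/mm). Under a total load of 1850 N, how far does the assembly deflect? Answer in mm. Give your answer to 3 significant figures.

38.8 mm

k_A = Gd⁴/(8D³N_a) = (40.7×10³)(3.5⁴)/(8·27.0³·4) = 9.6967 N/mm
Parallel: k_eq = 9.6967 + 38 = 47.697 N/mm
δ = F/k_eq = 1850/47.697 = 38.787 mm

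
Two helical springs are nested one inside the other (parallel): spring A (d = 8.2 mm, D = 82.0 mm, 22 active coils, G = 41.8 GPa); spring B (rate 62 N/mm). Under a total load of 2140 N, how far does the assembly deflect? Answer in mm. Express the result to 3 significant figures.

33.5 mm

k_A = Gd⁴/(8D³N_a) = (41.8×10³)(8.2⁴)/(8·82.0³·22) = 1.9475 N/mm
Parallel: k_eq = 1.9475 + 62 = 63.947 N/mm
δ = F/k_eq = 2140/63.947 = 33.465 mm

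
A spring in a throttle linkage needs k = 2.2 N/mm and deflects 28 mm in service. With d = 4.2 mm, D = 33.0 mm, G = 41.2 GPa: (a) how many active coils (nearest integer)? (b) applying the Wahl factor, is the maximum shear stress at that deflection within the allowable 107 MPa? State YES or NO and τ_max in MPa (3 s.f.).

N_a = Gd⁴/(8D³k) = (41.2×10³)(4.2⁴)/(8·33.0³·2.2) = 20.27 → N_a = 20
Actual rate k = Gd⁴/(8D³·20) = 2.2296 N/mm
Working load F = kδ = 2.2296·28 = 62.43 N
C = 33.0/4.2 = 7.8571; K_W = (4C−1)/(4C−4)+0.615/C = 1.1876
τ_max = K_W·8FD/(πd³) = 1.1876·70.81 = 84.098 MPa
τ_max ≤ 107 MPa → acceptable

(a) 20 coils; (b) YES, τ_max = 84.1 MPa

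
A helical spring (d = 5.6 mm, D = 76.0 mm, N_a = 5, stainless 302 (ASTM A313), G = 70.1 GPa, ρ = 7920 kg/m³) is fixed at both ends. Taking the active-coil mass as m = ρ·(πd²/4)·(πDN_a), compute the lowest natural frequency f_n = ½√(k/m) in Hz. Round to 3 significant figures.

k = Gd⁴/(8D³N_a) = (70.1×10³)(5.6⁴)/(8·76.0³·5) = 3.9262 N/mm = 3926.2 N/m
Wire length L = πDN_a = π·76.0·5 = 1193.8 mm
m = ρ·(πd²/4)·L = 7920 × 24.63×10⁻⁶ m² × 1.1938 m = 0.23288 kg
f_n = ½√(k/m) = 0.5·√(3926.2/0.23288) = 0.5·√(16860) = 64.922 Hz

64.9 Hz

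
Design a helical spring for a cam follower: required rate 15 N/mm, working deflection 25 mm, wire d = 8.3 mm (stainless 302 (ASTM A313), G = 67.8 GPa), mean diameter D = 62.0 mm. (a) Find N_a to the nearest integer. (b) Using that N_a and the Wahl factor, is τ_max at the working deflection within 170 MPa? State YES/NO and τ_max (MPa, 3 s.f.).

(a) 11 coils; (b) YES, τ_max = 127 MPa

N_a = Gd⁴/(8D³k) = (67.8×10³)(8.3⁴)/(8·62.0³·15) = 11.25 → N_a = 11
Actual rate k = Gd⁴/(8D³·11) = 15.342 N/mm
Working load F = kδ = 15.342·25 = 383.55 N
C = 62.0/8.3 = 7.4699; K_W = (4C−1)/(4C−4)+0.615/C = 1.1983
τ_max = K_W·8FD/(πd³) = 1.1983·105.91 = 126.9 MPa
τ_max ≤ 170 MPa → acceptable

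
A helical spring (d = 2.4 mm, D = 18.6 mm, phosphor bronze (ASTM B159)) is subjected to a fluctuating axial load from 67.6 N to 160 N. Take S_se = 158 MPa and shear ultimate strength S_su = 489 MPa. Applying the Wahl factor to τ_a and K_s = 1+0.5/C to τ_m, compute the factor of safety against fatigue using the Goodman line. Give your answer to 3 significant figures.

C = D/d = 18.6/2.4 = 7.7500; K_W = (4C−1)/(4C−4)+0.615/C = 1.1905; K_s = 1+0.5/C = 1.0645
F_a = (F_max−F_min)/2 = 46.2 N; F_m = (F_max+F_min)/2 = 113.8 N
τ_a = K_W·8F_aD/(πd³) = 1.1905 × 158.29 = 188.44 MPa
τ_m = K_s·8F_mD/(πd³) = 1.0645 × 389.91 = 415.06 MPa
Goodman: 1/n_f = τ_a/S_se + τ_m/S_su = 188.44/158 + 415.06/489 = 1.19267 + 0.84880 = 2.0415
n_f = 1/2.0415 = 0.4898

0.490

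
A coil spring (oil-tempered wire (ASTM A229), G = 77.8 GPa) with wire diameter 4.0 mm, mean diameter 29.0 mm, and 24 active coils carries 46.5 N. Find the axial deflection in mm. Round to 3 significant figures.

10.9 mm

k = Gd⁴/(8D³N_a) = (77.8×10³)(4.0⁴)/(8·29.0³·24) = 4.2533 N/mm
δ = F/k = 46.5 / 4.2533 = 10.933 mm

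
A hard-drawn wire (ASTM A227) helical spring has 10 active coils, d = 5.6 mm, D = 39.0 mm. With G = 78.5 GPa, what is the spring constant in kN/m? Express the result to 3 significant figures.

k = Gd⁴/(8D³N_a) = (78.5×10³ × 5.6⁴) / (8 × 39.0³ × 10)
  = 7.72008e+07 / 4.74552e+06 = 16.268 N/mm

16.3 kN/m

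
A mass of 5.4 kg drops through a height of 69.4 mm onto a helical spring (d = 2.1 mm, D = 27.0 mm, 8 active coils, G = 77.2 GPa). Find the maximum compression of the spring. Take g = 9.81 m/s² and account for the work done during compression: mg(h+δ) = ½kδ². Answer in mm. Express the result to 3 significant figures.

k = Gd⁴/(8D³N_a) = (77.2×10³)(2.1⁴)/(8·27.0³·8) = 1.1919 N/mm
W = mg = 5.4 × 9.81 = 52.974 N
½kδ² − Wδ − Wh = 0 → δ = (W + √(W² + 2kWh))/k
δ = (52.974 + √(2806.2 + 8763.46))/1.1919 = (52.974 + 107.56)/1.1919 = 134.69 mm

135 mm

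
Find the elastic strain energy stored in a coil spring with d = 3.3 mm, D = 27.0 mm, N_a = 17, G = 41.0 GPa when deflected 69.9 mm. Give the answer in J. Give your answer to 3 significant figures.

k = Gd⁴/(8D³N_a) = (41.0×10³)(3.3⁴)/(8·27.0³·17) = 1.8164 N/mm
U = ½kδ² = 0.5 × 1.8164 × 69.9² = 4437.5 N·mm = 4.4375 J

4.44 J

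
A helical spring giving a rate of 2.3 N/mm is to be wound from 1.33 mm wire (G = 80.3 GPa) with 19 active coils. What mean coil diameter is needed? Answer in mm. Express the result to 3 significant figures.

D = (Gd⁴/(8N_a·k))^(1/3) = (80.3×10³·1.33⁴/(8·19·2.3))^(1/3)
  = (718.705)^(1/3) = 8.9574 mm

8.96 mm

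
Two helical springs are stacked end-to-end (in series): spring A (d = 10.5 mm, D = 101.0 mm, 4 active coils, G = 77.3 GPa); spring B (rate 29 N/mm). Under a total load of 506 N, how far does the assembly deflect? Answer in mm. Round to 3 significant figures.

35.2 mm

k_A = Gd⁴/(8D³N_a) = (77.3×10³)(10.5⁴)/(8·101.0³·4) = 28.499 N/mm
Series: 1/k_eq = 1/28.499 + 1/29 = 0.069572; k_eq = 14.374 N/mm
δ = F/k_eq = 506/14.374 = 35.204 mm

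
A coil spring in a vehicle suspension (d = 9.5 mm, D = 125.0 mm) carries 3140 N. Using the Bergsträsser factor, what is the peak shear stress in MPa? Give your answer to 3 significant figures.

Spring index C = D/d = 125.0/9.5 = 13.1579
K_B = (4C+2)/(4C−3) = 54.632/49.632 = 1.1007
τ₀ = 8FD/(πd³) = 8·3140·125.0/(π·9.5³) = 3.14e+06/2693.5 = 1165.8 MPa
τ_max = K·τ₀ = 1.1007 × 1165.8 = 1283.2 MPa

1280 MPa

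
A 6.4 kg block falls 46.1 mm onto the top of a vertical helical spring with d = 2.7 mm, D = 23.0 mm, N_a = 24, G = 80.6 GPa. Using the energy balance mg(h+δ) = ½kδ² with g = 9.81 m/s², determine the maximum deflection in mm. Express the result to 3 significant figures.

k = Gd⁴/(8D³N_a) = (80.6×10³)(2.7⁴)/(8·23.0³·24) = 1.8336 N/mm
W = mg = 6.4 × 9.81 = 62.784 N
½kδ² − Wδ − Wh = 0 → δ = (W + √(W² + 2kWh))/k
δ = (62.784 + √(3941.8 + 10614.2))/1.8336 = (62.784 + 120.65)/1.8336 = 100.04 mm

100 mm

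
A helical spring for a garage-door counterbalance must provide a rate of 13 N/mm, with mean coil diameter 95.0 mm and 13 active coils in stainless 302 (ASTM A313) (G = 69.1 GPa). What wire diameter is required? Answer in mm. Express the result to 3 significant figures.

d = (8D³N_a·k / G)^(1/4) = (8·95.0³·13·13 / (69.1×10³))^0.25
  = (16775)^0.25 = 11.3807 mm

11.4 mm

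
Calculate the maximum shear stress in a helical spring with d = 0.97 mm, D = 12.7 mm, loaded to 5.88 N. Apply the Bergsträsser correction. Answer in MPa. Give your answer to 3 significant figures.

Spring index C = D/d = 12.7/0.97 = 13.0928
K_B = (4C+2)/(4C−3) = 54.371/49.371 = 1.1013
τ₀ = 8FD/(πd³) = 8·5.88·12.7/(π·0.97³) = 597.408/2.8672 = 208.36 MPa
τ_max = K·τ₀ = 1.1013 × 208.36 = 229.46 MPa

229 MPa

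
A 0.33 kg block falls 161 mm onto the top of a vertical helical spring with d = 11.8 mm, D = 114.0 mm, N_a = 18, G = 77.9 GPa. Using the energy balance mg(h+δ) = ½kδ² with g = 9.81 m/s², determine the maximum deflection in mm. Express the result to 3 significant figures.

12.6 mm

k = Gd⁴/(8D³N_a) = (77.9×10³)(11.8⁴)/(8·114.0³·18) = 7.0793 N/mm
W = mg = 0.33 × 9.81 = 3.2373 N
½kδ² − Wδ − Wh = 0 → δ = (W + √(W² + 2kWh))/k
δ = (3.2373 + √(10.48 + 7379.51))/7.0793 = (3.2373 + 85.965)/7.0793 = 12.6 mm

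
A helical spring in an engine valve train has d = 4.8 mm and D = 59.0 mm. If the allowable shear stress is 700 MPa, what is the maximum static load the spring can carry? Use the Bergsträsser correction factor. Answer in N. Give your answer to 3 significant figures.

465 N

C = D/d = 59.0/4.8 = 12.2917
K_B = (4C+2)/(4C−3) = 51.167/46.167 = 1.1083
τ_max = K·8FD/(πd³) → F_max = τ_allow·πd³/(8DK)
F_max = 700·π·4.8³/(8·59.0·1.1083) = 2.432e+05/523.12 = 464.91 N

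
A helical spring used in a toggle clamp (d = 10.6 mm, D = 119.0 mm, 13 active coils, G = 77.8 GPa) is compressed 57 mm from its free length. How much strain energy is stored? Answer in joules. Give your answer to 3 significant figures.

k = Gd⁴/(8D³N_a) = (77.8×10³)(10.6⁴)/(8·119.0³·13) = 5.6044 N/mm
U = ½kδ² = 0.5 × 5.6044 × 57² = 9104.3 N·mm = 9.1043 J

9.10 J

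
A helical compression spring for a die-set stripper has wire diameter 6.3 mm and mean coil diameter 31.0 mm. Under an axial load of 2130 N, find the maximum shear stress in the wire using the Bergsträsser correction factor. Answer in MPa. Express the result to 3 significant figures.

Spring index C = D/d = 31.0/6.3 = 4.9206
K_B = (4C+2)/(4C−3) = 21.683/16.683 = 1.2997
τ₀ = 8FD/(πd³) = 8·2130·31.0/(π·6.3³) = 528240/785.55 = 672.45 MPa
τ_max = K·τ₀ = 1.2997 × 672.45 = 873.99 MPa

874 MPa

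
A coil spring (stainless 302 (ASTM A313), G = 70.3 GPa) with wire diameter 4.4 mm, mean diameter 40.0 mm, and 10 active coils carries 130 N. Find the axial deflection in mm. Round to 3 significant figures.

k = Gd⁴/(8D³N_a) = (70.3×10³)(4.4⁴)/(8·40.0³·10) = 5.1463 N/mm
δ = F/k = 130 / 5.1463 = 25.261 mm

25.3 mm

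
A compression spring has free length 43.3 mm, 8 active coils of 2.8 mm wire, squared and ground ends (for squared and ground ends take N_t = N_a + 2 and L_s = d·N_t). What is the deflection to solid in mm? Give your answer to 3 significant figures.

N_t = 10; L_s = 2.8·10 = 28 mm
δ_solid = L₀ − L_s = 43.3 − 28 = 15.3 mm

15.3 mm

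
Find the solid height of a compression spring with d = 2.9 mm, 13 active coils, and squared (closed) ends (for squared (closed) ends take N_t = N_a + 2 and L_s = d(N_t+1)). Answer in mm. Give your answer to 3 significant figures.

squared (closed) ends: N_t = N_a + 2 = 13 + 2 = 15
L_s = d·(N_t+1) = 2.9 × 16 = 46.4 mm

46.4 mm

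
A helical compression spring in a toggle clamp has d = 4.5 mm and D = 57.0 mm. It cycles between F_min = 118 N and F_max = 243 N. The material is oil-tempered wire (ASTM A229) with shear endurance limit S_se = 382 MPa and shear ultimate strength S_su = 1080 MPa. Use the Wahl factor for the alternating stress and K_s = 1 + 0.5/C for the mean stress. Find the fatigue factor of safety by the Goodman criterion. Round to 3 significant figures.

1.76

C = D/d = 57.0/4.5 = 12.6667; K_W = (4C−1)/(4C−4)+0.615/C = 1.1128; K_s = 1+0.5/C = 1.0395
F_a = (F_max−F_min)/2 = 62.5 N; F_m = (F_max+F_min)/2 = 180.5 N
τ_a = K_W·8F_aD/(πd³) = 1.1128 × 99.554 = 110.79 MPa
τ_m = K_s·8F_mD/(πd³) = 1.0395 × 287.51 = 298.86 MPa
Goodman: 1/n_f = τ_a/S_se + τ_m/S_su = 110.79/382 + 298.86/1080 = 0.29002 + 0.27672 = 0.56674
n_f = 1/0.56674 = 1.764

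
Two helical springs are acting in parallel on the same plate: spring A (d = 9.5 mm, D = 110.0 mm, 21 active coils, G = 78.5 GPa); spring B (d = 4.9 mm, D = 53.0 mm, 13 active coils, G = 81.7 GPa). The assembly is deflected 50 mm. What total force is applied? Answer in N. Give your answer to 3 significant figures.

295 N

k_A = Gd⁴/(8D³N_a) = (78.5×10³)(9.5⁴)/(8·110.0³·21) = 2.8594 N/mm
k_B = Gd⁴/(8D³N_a) = (81.7×10³)(4.9⁴)/(8·53.0³·13) = 3.0419 N/mm
Parallel: k_eq = 2.8594 + 3.0419 = 5.9013 N/mm
F = k_eq·δ = 5.9013·50 = 295.07 N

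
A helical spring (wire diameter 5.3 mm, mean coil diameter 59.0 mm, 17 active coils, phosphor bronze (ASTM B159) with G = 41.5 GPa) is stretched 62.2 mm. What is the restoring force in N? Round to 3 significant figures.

72.9 N

k = Gd⁴/(8D³N_a) = (41.5×10³)(5.3⁴)/(8·59.0³·17) = 1.1723 N/mm
F = k·δ = 1.1723 × 62.2 = 72.92 N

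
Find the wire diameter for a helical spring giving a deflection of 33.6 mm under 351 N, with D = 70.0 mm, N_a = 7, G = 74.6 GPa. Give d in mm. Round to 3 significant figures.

Required rate k = F/δ = 351/33.6 = 10.446 N/mm
d = (8D³N_a·k / G)^(1/4) = (8·70.0³·7·10.446 / (74.6×10³))^0.25
  = (2689.7)^0.25 = 7.2016 mm

7.20 mm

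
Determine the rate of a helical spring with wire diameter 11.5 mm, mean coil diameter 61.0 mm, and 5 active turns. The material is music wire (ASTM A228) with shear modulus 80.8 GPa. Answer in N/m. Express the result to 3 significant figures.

k = Gd⁴/(8D³N_a) = (80.8×10³ × 11.5⁴) / (8 × 61.0³ × 5)
  = 1.4132e+09 / 9.07924e+06 = 155.65 N/mm = 1.5565e+05 N/m

156000 N/m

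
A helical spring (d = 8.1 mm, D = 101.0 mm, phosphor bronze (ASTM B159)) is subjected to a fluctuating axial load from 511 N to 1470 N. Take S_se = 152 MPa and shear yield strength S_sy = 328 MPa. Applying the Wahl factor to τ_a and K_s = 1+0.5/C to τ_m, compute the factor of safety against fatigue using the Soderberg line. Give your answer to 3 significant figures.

0.310

C = D/d = 101.0/8.1 = 12.4691; K_W = (4C−1)/(4C−4)+0.615/C = 1.1147; K_s = 1+0.5/C = 1.0401
F_a = (F_max−F_min)/2 = 479.5 N; F_m = (F_max+F_min)/2 = 990.5 N
τ_a = K_W·8F_aD/(πd³) = 1.1147 × 232.06 = 258.68 MPa
τ_m = K_s·8F_mD/(πd³) = 1.0401 × 479.36 = 498.58 MPa
Soderberg: 1/n_f = τ_a/S_se + τ_m/S_sy = 258.68/152 + 498.58/328 = 1.70183 + 1.52006 = 3.2219
n_f = 1/3.2219 = 0.3104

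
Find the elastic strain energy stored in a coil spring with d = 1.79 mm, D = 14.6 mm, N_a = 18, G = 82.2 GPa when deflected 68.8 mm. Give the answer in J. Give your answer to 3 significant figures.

k = Gd⁴/(8D³N_a) = (82.2×10³)(1.79⁴)/(8·14.6³·18) = 1.8831 N/mm
U = ½kδ² = 0.5 × 1.8831 × 68.8² = 4456.7 N·mm = 4.4567 J

4.46 J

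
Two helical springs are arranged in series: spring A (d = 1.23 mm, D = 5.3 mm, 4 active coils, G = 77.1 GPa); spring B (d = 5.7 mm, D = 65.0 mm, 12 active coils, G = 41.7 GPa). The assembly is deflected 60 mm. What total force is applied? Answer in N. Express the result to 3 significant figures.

k_A = Gd⁴/(8D³N_a) = (77.1×10³)(1.23⁴)/(8·5.3³·4) = 37.042 N/mm
k_B = Gd⁴/(8D³N_a) = (41.7×10³)(5.7⁴)/(8·65.0³·12) = 1.6696 N/mm
Series: 1/k_eq = 1/37.042 + 1/1.6696 = 0.62593; k_eq = 1.5976 N/mm
F = k_eq·δ = 1.5976·60 = 95.858 N

95.9 N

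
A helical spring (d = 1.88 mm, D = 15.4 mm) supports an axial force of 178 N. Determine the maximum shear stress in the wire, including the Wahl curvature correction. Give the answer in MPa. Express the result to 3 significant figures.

1240 MPa

Spring index C = D/d = 15.4/1.88 = 8.1915
K_W = (4C−1)/(4C−4) + 0.615/C = 31.766/28.766 + 0.0751 = 1.1794
τ₀ = 8FD/(πd³) = 8·178·15.4/(π·1.88³) = 21929.6/20.875 = 1050.5 MPa
τ_max = K·τ₀ = 1.1794 × 1050.5 = 1239 MPa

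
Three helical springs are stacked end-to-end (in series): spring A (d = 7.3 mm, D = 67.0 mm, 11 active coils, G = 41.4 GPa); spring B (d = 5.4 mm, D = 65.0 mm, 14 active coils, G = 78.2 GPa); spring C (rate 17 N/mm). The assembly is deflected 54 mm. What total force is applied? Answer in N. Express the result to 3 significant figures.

k_A = Gd⁴/(8D³N_a) = (41.4×10³)(7.3⁴)/(8·67.0³·11) = 4.4421 N/mm
k_B = Gd⁴/(8D³N_a) = (78.2×10³)(5.4⁴)/(8·65.0³·14) = 2.1618 N/mm
Series: 1/k_eq = 1/4.4421 + 1/2.1618 + 1/17 = 0.74651; k_eq = 1.3396 N/mm
F = k_eq·δ = 1.3396·54 = 72.336 N

72.3 N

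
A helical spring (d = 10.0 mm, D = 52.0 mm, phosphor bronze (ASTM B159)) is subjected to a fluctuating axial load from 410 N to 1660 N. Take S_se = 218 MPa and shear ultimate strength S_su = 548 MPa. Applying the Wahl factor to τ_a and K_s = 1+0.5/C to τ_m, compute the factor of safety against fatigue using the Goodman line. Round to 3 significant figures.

1.30

C = D/d = 52.0/10.0 = 5.2000; K_W = (4C−1)/(4C−4)+0.615/C = 1.2968; K_s = 1+0.5/C = 1.0962
F_a = (F_max−F_min)/2 = 625 N; F_m = (F_max+F_min)/2 = 1035 N
τ_a = K_W·8F_aD/(πd³) = 1.2968 × 82.761 = 107.33 MPa
τ_m = K_s·8F_mD/(πd³) = 1.0962 × 137.05 = 150.23 MPa
Goodman: 1/n_f = τ_a/S_se + τ_m/S_su = 107.33/218 + 150.23/548 = 0.49233 + 0.27414 = 0.76647
n_f = 1/0.76647 = 1.305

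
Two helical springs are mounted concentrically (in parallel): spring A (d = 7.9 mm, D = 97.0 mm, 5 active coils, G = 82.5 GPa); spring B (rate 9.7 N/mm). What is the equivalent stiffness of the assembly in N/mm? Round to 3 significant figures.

18.5 N/mm

k_A = Gd⁴/(8D³N_a) = (82.5×10³)(7.9⁴)/(8·97.0³·5) = 8.8021 N/mm
Parallel: k_eq = 8.8021 + 9.7 = 18.502 N/mm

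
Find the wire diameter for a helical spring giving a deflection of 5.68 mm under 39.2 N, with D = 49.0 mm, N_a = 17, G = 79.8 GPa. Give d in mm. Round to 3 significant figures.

Required rate k = F/δ = 39.2/5.68 = 6.9014 N/mm
d = (8D³N_a·k / G)^(1/4) = (8·49.0³·17·6.9014 / (79.8×10³))^0.25
  = (1383.8)^0.25 = 6.0991 mm

6.10 mm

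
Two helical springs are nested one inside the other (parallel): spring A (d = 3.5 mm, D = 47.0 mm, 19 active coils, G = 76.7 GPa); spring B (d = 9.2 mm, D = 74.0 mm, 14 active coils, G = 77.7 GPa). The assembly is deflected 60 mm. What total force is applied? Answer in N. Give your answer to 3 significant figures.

k_A = Gd⁴/(8D³N_a) = (76.7×10³)(3.5⁴)/(8·47.0³·19) = 0.72934 N/mm
k_B = Gd⁴/(8D³N_a) = (77.7×10³)(9.2⁴)/(8·74.0³·14) = 12.265 N/mm
Parallel: k_eq = 0.72934 + 12.265 = 12.994 N/mm
F = k_eq·δ = 12.994·60 = 779.65 N

780 N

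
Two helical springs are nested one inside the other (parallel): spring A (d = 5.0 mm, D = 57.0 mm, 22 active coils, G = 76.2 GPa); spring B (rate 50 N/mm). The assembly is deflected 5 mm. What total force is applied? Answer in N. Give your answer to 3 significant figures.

257 N

k_A = Gd⁴/(8D³N_a) = (76.2×10³)(5.0⁴)/(8·57.0³·22) = 1.4612 N/mm
Parallel: k_eq = 1.4612 + 50 = 51.461 N/mm
F = k_eq·δ = 51.461·5 = 257.31 N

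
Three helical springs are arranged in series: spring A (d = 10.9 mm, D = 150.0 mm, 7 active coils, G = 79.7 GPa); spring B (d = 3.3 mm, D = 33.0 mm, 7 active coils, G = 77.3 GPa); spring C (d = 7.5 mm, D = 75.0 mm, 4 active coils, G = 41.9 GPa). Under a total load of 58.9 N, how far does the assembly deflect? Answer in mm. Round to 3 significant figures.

28.8 mm

k_A = Gd⁴/(8D³N_a) = (79.7×10³)(10.9⁴)/(8·150.0³·7) = 5.9525 N/mm
k_B = Gd⁴/(8D³N_a) = (77.3×10³)(3.3⁴)/(8·33.0³·7) = 4.5552 N/mm
k_C = Gd⁴/(8D³N_a) = (41.9×10³)(7.5⁴)/(8·75.0³·4) = 9.8203 N/mm
Series: 1/k_eq = 1/5.9525 + 1/4.5552 + 1/9.8203 = 0.48936; k_eq = 2.0435 N/mm
δ = F/k_eq = 58.9/2.0435 = 28.823 mm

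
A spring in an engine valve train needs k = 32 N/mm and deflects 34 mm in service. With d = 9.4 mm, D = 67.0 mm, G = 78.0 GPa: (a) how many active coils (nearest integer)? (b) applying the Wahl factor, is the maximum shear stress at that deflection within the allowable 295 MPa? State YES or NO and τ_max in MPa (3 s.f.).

N_a = Gd⁴/(8D³k) = (78.0×10³)(9.4⁴)/(8·67.0³·32) = 7.909 → N_a = 8
Actual rate k = Gd⁴/(8D³·8) = 31.637 N/mm
Working load F = kδ = 31.637·34 = 1075.7 N
C = 67.0/9.4 = 7.1277; K_W = (4C−1)/(4C−4)+0.615/C = 1.2087
τ_max = K_W·8FD/(πd³) = 1.2087·220.96 = 267.07 MPa
τ_max ≤ 295 MPa → acceptable

(a) 8 coils; (b) YES, τ_max = 267 MPa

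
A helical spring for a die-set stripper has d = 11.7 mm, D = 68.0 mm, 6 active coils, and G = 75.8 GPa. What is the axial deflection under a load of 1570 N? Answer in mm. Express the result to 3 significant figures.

16.7 mm

k = Gd⁴/(8D³N_a) = (75.8×10³)(11.7⁴)/(8·68.0³·6) = 94.112 N/mm
δ = F/k = 1570 / 94.112 = 16.682 mm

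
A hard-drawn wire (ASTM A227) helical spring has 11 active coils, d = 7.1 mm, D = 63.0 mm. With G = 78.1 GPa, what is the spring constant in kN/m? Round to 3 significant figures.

9.02 kN/m

k = Gd⁴/(8D³N_a) = (78.1×10³ × 7.1⁴) / (8 × 63.0³ × 11)
  = 1.98465e+08 / 2.20041e+07 = 9.0195 N/mm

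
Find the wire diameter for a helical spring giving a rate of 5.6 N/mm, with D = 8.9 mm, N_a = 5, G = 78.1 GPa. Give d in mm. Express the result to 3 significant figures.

1.19 mm

d = (8D³N_a·k / G)^(1/4) = (8·8.9³·5·5.6 / (78.1×10³))^0.25
  = (2.0219)^0.25 = 1.1925 mm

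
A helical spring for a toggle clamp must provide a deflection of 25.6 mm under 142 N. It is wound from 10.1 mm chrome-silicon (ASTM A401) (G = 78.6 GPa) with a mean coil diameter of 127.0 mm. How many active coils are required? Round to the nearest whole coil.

Required rate k = F/δ = 142/25.6 = 5.5469 N/mm
N_a = Gd⁴/(8D³k) = (78.6×10³ × 10.1⁴)/(8 × 127.0³ × 5.5469)
    = 8.17915e+08 / 9.0897e+07 = 8.998 → 9 coils

9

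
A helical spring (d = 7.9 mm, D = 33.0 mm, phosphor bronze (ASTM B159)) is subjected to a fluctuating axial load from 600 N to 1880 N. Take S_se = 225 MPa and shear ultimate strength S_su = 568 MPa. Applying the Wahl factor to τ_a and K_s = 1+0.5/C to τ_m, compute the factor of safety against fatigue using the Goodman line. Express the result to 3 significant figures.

C = D/d = 33.0/7.9 = 4.1772; K_W = (4C−1)/(4C−4)+0.615/C = 1.3833; K_s = 1+0.5/C = 1.1197
F_a = (F_max−F_min)/2 = 640 N; F_m = (F_max+F_min)/2 = 1240 N
τ_a = K_W·8F_aD/(πd³) = 1.3833 × 109.08 = 150.89 MPa
τ_m = K_s·8F_mD/(πd³) = 1.1197 × 211.35 = 236.64 MPa
Goodman: 1/n_f = τ_a/S_se + τ_m/S_su = 150.89/225 + 236.64/568 = 0.67063 + 0.41663 = 1.0873
n_f = 1/1.0873 = 0.9197

0.920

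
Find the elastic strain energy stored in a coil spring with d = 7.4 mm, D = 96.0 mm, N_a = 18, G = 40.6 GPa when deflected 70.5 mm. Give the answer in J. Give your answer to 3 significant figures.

2.37 J

k = Gd⁴/(8D³N_a) = (40.6×10³)(7.4⁴)/(8·96.0³·18) = 0.9556 N/mm
U = ½kδ² = 0.5 × 0.9556 × 70.5² = 2374.8 N·mm = 2.3748 J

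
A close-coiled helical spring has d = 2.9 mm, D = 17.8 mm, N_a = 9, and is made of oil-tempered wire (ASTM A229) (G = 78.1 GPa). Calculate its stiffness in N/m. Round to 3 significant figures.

13600 N/m

k = Gd⁴/(8D³N_a) = (78.1×10³ × 2.9⁴) / (8 × 17.8³ × 9)
  = 5.52386e+06 / 406062 = 13.603 N/mm = 13603 N/m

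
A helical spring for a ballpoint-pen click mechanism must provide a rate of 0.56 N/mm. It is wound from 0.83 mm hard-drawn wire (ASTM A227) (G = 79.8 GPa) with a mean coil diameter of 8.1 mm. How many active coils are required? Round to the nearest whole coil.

N_a = Gd⁴/(8D³k) = (79.8×10³ × 0.83⁴)/(8 × 8.1³ × 0.56)
    = 37871.7 / 2380.86 = 15.91 → 16 coils

16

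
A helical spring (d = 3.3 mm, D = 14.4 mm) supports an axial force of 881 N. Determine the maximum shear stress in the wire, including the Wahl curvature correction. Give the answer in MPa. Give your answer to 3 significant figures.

Spring index C = D/d = 14.4/3.3 = 4.3636
K_W = (4C−1)/(4C−4) + 0.615/C = 16.455/13.455 + 0.1409 = 1.3639
τ₀ = 8FD/(πd³) = 8·881·14.4/(π·3.3³) = 101491/112.9 = 898.95 MPa
τ_max = K·τ₀ = 1.3639 × 898.95 = 1226.1 MPa

1230 MPa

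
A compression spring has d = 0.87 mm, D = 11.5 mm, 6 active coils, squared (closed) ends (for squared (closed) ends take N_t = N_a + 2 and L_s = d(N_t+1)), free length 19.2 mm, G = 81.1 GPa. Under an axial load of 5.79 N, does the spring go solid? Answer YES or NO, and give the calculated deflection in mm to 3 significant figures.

k = Gd⁴/(8D³N_a) = (81.1×10³)(0.87⁴)/(8·11.5³·6) = 0.63645 N/mm
N_t = 8; L_s = 0.87·9 = 7.83 mm; δ_solid = L₀ − L_s = 19.2 − 7.83 = 11.37 mm
δ = F/k = 5.79/0.63645 = 9.0974 mm
δ < δ_solid → spring does not go solid

NO, δ = 9.10 mm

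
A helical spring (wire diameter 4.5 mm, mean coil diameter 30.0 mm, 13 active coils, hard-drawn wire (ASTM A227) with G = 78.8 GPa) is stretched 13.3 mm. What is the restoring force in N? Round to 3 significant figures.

k = Gd⁴/(8D³N_a) = (78.8×10³)(4.5⁴)/(8·30.0³·13) = 11.507 N/mm
F = k·δ = 11.507 × 13.3 = 153.05 N

153 N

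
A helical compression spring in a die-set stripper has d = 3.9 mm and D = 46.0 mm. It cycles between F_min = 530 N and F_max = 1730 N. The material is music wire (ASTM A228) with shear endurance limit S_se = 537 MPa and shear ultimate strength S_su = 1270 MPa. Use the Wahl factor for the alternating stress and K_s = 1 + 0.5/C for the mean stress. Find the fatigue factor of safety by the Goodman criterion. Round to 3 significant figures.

C = D/d = 46.0/3.9 = 11.7949; K_W = (4C−1)/(4C−4)+0.615/C = 1.1216; K_s = 1+0.5/C = 1.0424
F_a = (F_max−F_min)/2 = 600 N; F_m = (F_max+F_min)/2 = 1130 N
τ_a = K_W·8F_aD/(πd³) = 1.1216 × 1184.8 = 1328.9 MPa
τ_m = K_s·8F_mD/(πd³) = 1.0424 × 2231.4 = 2326 MPa
Goodman: 1/n_f = τ_a/S_se + τ_m/S_su = 1328.9/537 + 2326/1270 = 2.47472 + 1.83151 = 4.3062
n_f = 1/4.3062 = 0.2322

0.232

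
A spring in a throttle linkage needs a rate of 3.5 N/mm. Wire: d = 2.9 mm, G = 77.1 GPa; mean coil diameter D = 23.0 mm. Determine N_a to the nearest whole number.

N_a = Gd⁴/(8D³k) = (77.1×10³ × 2.9⁴)/(8 × 23.0³ × 3.5)
    = 5.45314e+06 / 340676 = 16.01 → 16 coils

16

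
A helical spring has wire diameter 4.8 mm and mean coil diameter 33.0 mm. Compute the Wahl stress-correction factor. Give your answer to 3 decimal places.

1.217

C = D/d = 33.0/4.8 = 6.8750
K_W = (4C−1)/(4C−4) + 0.615/C = 26.500/23.500 + 0.0895 = 1.2171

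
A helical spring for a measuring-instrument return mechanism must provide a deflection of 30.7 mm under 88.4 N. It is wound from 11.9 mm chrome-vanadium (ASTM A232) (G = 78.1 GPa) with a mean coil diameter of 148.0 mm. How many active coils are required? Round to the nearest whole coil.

21

Required rate k = F/δ = 88.4/30.7 = 2.8795 N/mm
N_a = Gd⁴/(8D³k) = (78.1×10³ × 11.9⁴)/(8 × 148.0³ × 2.8795)
    = 1.56617e+09 / 7.46774e+07 = 20.97 → 21 coils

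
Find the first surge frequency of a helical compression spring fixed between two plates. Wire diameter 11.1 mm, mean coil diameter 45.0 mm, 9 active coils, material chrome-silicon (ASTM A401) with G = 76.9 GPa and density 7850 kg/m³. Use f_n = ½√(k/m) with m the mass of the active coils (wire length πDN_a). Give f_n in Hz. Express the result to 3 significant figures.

215 Hz

k = Gd⁴/(8D³N_a) = (76.9×10³)(11.1⁴)/(8·45.0³·9) = 177.93 N/mm = 1.7793e+05 N/m
Wire length L = πDN_a = π·45.0·9 = 1272.3 mm
m = ρ·(πd²/4)·L = 7850 × 96.769×10⁻⁶ m² × 1.2723 m = 0.96652 kg
f_n = ½√(k/m) = 0.5·√(1.7793e+05/0.96652) = 0.5·√(1.8409e+05) = 214.53 Hz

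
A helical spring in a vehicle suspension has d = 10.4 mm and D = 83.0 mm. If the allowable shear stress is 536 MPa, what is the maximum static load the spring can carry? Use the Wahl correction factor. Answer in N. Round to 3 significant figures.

2410 N

C = D/d = 83.0/10.4 = 7.9808
K_W = (4C−1)/(4C−4) + 0.615/C = 30.923/27.923 + 0.0771 = 1.1845
τ_max = K·8FD/(πd³) → F_max = τ_allow·πd³/(8DK)
F_max = 536·π·10.4³/(8·83.0·1.1845) = 1.8942e+06/786.51 = 2408.3 N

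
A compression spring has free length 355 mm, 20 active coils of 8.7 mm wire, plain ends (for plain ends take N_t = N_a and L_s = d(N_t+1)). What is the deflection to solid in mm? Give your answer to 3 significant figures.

N_t = 20; L_s = 8.7·21 = 182.7 mm
δ_solid = L₀ − L_s = 355 − 182.7 = 172.3 mm

172 mm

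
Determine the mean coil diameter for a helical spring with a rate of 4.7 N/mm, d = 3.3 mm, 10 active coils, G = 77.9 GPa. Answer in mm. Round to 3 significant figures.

D = (Gd⁴/(8N_a·k))^(1/3) = (77.9×10³·3.3⁴/(8·10·4.7))^(1/3)
  = (24570)^(1/3) = 29.0716 mm

29.1 mm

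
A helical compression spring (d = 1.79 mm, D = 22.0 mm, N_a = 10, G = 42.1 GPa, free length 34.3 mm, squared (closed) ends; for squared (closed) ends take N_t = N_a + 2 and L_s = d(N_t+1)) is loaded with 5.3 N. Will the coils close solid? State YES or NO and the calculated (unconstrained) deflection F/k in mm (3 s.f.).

k = Gd⁴/(8D³N_a) = (42.1×10³)(1.79⁴)/(8·22.0³·10) = 0.50738 N/mm
N_t = 12; L_s = 1.79·13 = 23.27 mm; δ_solid = L₀ − L_s = 34.3 − 23.27 = 11.03 mm
δ = F/k = 5.3/0.50738 = 10.446 mm
δ < δ_solid → spring does not go solid

NO, δ = 10.4 mm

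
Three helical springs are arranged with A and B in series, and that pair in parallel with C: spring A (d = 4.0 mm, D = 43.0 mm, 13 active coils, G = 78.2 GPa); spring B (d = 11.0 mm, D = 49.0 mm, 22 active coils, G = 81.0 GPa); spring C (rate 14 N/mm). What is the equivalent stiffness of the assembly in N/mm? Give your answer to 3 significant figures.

16.3 N/mm

k_A = Gd⁴/(8D³N_a) = (78.2×10³)(4.0⁴)/(8·43.0³·13) = 2.4211 N/mm
k_B = Gd⁴/(8D³N_a) = (81.0×10³)(11.0⁴)/(8·49.0³·22) = 57.274 N/mm
Springs A,B series: k_AB = 1/(1/2.4211+1/57.274) = 2.3229 N/mm; parallel with C: k_eq = 2.3229+14 = 16.323 N/mm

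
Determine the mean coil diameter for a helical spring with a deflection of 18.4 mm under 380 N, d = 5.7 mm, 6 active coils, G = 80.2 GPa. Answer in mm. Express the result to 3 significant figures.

Required rate k = F/δ = 380/18.4 = 20.652 N/mm
D = (Gd⁴/(8N_a·k))^(1/3) = (80.2×10³·5.7⁴/(8·6·20.652))^(1/3)
  = (85401.8)^(1/3) = 44.0375 mm

44.0 mm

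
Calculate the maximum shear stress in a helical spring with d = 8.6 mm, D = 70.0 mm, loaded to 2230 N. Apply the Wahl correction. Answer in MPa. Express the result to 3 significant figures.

Spring index C = D/d = 70.0/8.6 = 8.1395
K_W = (4C−1)/(4C−4) + 0.615/C = 31.558/28.558 + 0.0756 = 1.1806
τ₀ = 8FD/(πd³) = 8·2230·70.0/(π·8.6³) = 1.2488e+06/1998.2 = 624.95 MPa
τ_max = K·τ₀ = 1.1806 × 624.95 = 737.82 MPa

738 MPa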